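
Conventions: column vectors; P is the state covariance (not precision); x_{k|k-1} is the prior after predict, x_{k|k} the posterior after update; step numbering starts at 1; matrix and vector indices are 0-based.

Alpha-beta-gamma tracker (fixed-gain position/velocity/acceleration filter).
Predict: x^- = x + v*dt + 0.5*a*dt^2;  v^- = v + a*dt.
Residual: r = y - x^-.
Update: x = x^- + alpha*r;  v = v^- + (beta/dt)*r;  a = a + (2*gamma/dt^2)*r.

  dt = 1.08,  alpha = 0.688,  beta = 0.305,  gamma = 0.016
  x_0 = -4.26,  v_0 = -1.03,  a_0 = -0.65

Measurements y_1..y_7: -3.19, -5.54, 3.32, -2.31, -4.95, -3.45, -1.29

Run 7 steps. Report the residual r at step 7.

resid = 4.5997

step 1: x_pred=-5.7515  r=2.5615  x^+=-3.9892  v^+=-1.0086  a^+=-0.5797
step 2: x_pred=-5.4166  r=-0.1234  x^+=-5.5015  v^+=-1.6696  a^+=-0.5831
step 3: x_pred=-7.6447  r=10.9647  x^+=-0.1010  v^+=0.7972  a^+=-0.2823
step 4: x_pred=0.5953  r=-2.9053  x^+=-1.4035  v^+=-0.3282  a^+=-0.3620
step 5: x_pred=-1.9691  r=-2.9809  x^+=-4.0200  v^+=-1.5610  a^+=-0.4438
step 6: x_pred=-5.9646  r=2.5146  x^+=-4.2346  v^+=-1.3301  a^+=-0.3748
step 7: x_pred=-5.8897  r=4.5997  x^+=-2.7251  v^+=-0.4359  a^+=-0.2486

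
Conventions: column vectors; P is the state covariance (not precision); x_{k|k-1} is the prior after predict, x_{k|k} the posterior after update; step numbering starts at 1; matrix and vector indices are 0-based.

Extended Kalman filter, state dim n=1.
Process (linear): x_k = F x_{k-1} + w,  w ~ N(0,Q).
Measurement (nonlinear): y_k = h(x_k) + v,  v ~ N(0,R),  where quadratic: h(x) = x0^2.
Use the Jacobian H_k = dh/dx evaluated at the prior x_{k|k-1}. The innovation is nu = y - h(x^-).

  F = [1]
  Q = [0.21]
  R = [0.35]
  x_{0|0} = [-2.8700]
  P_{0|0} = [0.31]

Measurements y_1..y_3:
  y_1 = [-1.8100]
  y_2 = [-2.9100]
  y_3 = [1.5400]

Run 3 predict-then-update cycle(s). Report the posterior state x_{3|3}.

x_post = [0.7368]

step 1: x^-=[-2.8700]  P^-=[0.5200]  H_jac=[-5.7400]  S=[17.4828]  K=[-0.1707]  nu=[-10.0469]  x^+=[-1.1547]  P^+=[0.0104]
step 2: x^-=[-1.1547]  P^-=[0.2204]  H_jac=[-2.3094]  S=[1.5255]  K=[-0.3337]  nu=[-4.2434]  x^+=[0.2611]  P^+=[0.0506]
step 3: x^-=[0.2611]  P^-=[0.2606]  H_jac=[0.5223]  S=[0.4211]  K=[0.3232]  nu=[1.4718]  x^+=[0.7368]  P^+=[0.2166]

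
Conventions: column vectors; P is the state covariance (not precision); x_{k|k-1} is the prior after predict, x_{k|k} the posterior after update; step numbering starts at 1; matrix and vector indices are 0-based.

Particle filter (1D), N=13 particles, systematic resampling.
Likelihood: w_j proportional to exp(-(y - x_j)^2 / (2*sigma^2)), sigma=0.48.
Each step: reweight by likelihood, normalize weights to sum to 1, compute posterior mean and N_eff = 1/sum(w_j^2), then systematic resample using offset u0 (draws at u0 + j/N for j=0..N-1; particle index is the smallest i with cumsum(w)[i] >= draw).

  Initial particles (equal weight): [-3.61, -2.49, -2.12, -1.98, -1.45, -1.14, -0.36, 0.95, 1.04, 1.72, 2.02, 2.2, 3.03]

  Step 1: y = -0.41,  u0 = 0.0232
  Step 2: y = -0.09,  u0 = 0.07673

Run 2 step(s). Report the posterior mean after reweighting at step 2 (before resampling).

post_mean = -0.3893

step 1: w=[0.0000, 0.0001, 0.0012, 0.0033, 0.0664, 0.2185, 0.6907, 0.0125, 0.0072, 0.0000, 0.0000, 0.0000, 0.0000]  mean=-0.5838  Neff=1.8888  idx=[4, 5, 5, 5, 6, 6, 6, 6, 6, 6, 6, 6, 6]
step 2: w=[0.0023, 0.0115, 0.0115, 0.0115, 0.1070, 0.1070, 0.1070, 0.1070, 0.1070, 0.1070, 0.1070, 0.1070, 0.1070]  mean=-0.3893  Neff=9.6603  idx=[4, 5, 5, 6, 7, 7, 8, 9, 10, 10, 11, 12, 12]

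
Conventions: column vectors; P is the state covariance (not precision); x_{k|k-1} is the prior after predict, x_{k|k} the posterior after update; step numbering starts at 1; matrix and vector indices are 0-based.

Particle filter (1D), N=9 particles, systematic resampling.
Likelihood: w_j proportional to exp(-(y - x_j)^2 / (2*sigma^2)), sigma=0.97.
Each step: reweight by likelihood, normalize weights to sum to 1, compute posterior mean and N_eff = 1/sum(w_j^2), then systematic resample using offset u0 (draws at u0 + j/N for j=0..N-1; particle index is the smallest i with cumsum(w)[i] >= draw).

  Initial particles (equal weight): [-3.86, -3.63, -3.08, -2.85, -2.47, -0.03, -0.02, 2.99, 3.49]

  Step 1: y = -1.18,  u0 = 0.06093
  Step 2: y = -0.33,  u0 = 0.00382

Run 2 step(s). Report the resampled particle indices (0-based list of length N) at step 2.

resampled_idx = [1, 4, 4, 5, 6, 6, 7, 7, 8]

step 1: w=[0.0120, 0.0224, 0.0800, 0.1238, 0.2251, 0.2699, 0.2666, 0.0001, 0.0000]  mean=-1.2964  Neff=4.6083  idx=[2, 3, 4, 4, 5, 5, 5, 6, 6]
step 2: w=[0.0036, 0.0069, 0.0176, 0.0176, 0.1911, 0.1911, 0.1911, 0.1905, 0.1905]  mean=-0.1424  Neff=5.4693  idx=[1, 4, 4, 5, 6, 6, 7, 7, 8]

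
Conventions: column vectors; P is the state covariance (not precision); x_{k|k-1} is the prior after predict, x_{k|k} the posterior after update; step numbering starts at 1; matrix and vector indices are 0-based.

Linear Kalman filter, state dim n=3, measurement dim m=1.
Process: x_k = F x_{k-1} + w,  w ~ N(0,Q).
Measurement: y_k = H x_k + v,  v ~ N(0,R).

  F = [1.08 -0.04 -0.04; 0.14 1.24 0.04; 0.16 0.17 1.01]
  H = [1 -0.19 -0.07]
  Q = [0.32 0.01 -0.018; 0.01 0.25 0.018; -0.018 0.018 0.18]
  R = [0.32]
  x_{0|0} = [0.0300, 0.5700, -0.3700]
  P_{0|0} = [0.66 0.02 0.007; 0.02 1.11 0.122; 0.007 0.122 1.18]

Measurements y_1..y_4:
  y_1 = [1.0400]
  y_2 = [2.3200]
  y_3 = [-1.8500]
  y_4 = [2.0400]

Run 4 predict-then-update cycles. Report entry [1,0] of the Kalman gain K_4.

K[1,0] = -1.0053

step 1: x^-=[0.0244, 0.6962, -0.2720]  P^-=[1.0915 0.0735 0.0462; 0.0735 1.9907 0.4735; 0.0462 0.4735 1.4779]  S=[1.4688]  K=[0.7314; -0.2300; -0.1002]  nu=[1.1288]  x^+=[0.8501, 0.4366, -0.3851]  P^+=[0.3057 0.3206 0.1539; 0.3206 1.9130 0.4397; 0.1539 0.4397 1.4632]
step 2: x^-=[0.9160, 0.6449, -0.1788]  P^-=[0.6424 0.3699 0.1657; 0.3699 3.3564 1.1349; 0.1657 1.1349 1.9539]  S=[0.9596]  K=[0.5842; -0.3619; -0.1946]  nu=[1.5140]  x^+=[1.8004, 0.0970, -0.4734]  P^+=[0.3150 0.5727 0.2747; 0.5727 3.2307 1.0673; 0.2747 1.0673 1.9175]
step 3: x^-=[1.9595, 0.3535, -0.1736]  P^-=[0.6258 0.6138 0.2860; 0.6138 5.5346 2.2953; 0.2860 2.2953 2.7240]  S=[0.9467]  K=[0.5167; -0.6321; -0.3599]  nu=[-3.7545]  x^+=[0.0196, 2.7267, 1.1778]  P^+=[0.3731 0.9230 0.4621; 0.9230 5.1563 2.0800; 0.4621 2.0800 2.6013]
step 4: x^-=[-0.1351, 3.4310, 1.6562]  P^-=[0.6545 0.9483 0.4728; 0.9483 8.7218 4.1109; 0.4728 4.1109 3.9060]  S=[0.9913]  K=[0.4451; -1.0053; -0.5868]  nu=[2.9429]  x^+=[1.1749, 0.4725, -0.0705]  P^+=[0.4581 1.3919 0.7317; 1.3919 7.7200 3.5261; 0.7317 3.5261 3.5647]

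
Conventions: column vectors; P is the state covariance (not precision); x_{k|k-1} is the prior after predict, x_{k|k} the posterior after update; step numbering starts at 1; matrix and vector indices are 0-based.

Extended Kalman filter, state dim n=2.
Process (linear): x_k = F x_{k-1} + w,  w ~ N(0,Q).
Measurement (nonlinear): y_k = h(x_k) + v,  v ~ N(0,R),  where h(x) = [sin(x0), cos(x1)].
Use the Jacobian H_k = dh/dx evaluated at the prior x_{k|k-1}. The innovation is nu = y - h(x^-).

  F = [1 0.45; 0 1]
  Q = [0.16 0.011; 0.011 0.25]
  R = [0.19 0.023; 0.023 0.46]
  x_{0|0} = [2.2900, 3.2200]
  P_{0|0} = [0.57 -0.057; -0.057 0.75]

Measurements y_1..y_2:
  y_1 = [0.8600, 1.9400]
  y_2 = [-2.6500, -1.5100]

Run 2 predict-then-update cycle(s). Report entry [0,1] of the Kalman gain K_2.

K[0,1] = 0.1045

step 1: x^-=[3.7390, 3.2200]  P^-=[0.8306 0.2915; 0.2915 1.0000]  H_jac=[-0.8268 0.0000; 0.0000 0.0783]  S=[0.7578 0.0041; 0.0041 0.4661]  K=[-0.9065 0.0570; -0.3190 0.1709]  nu=[1.4225, 2.9369]  x^+=[2.6169, 3.2680]  P^+=[0.2067 0.0685; 0.0685 0.9097]
step 2: x^-=[4.0875, 3.2680]  P^-=[0.6127 0.4889; 0.4889 1.1597]  H_jac=[-0.5850 0.0000; 0.0000 0.1261]  S=[0.3997 -0.0131; -0.0131 0.4784]  K=[-0.8933 0.1045; -0.7063 0.2864]  nu=[-1.8390, -0.5180]  x^+=[5.6762, 4.4186]  P^+=[0.2860 0.2181; 0.2181 0.9158]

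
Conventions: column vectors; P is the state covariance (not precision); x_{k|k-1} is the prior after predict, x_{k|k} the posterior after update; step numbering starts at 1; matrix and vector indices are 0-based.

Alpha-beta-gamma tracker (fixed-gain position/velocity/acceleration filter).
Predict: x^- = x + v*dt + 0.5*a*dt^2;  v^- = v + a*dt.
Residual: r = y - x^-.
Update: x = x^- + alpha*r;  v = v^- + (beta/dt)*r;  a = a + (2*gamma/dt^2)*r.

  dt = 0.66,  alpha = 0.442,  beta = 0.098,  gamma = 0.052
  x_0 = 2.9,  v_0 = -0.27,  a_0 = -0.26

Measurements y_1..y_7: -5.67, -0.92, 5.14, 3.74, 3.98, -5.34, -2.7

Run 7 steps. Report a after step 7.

step 1: x_pred=2.6652  r=-8.3352  x^+=-1.0190  v^+=-1.6792  a^+=-2.2500
step 2: x_pred=-2.6173  r=1.6973  x^+=-1.8671  v^+=-2.9122  a^+=-1.8448
step 3: x_pred=-4.1910  r=9.3310  x^+=-0.0667  v^+=-2.7443  a^+=0.3830
step 4: x_pred=-1.7945  r=5.5345  x^+=0.6517  v^+=-1.6697  a^+=1.7044
step 5: x_pred=-0.0791  r=4.0591  x^+=1.7150  v^+=0.0579  a^+=2.6735
step 6: x_pred=2.3355  r=-7.6755  x^+=-1.0571  v^+=0.6827  a^+=0.8409
step 7: x_pred=-0.4234  r=-2.2766  x^+=-1.4296  v^+=0.8996  a^+=0.2974

a_post = 0.2974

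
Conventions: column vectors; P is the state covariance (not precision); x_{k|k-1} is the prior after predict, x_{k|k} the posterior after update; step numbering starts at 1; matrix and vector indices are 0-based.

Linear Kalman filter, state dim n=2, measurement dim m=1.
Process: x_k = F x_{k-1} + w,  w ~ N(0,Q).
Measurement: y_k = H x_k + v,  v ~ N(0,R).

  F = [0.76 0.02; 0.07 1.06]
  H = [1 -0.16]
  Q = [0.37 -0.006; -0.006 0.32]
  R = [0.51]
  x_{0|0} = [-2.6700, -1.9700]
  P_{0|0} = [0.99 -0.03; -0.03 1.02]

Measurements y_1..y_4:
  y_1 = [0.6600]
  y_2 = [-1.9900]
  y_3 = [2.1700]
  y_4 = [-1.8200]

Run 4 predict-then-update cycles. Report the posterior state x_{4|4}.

step 1: x^-=[-2.0686, -2.2751]  P^-=[0.9413 0.0441; 0.0441 1.4665]  S=[1.4748]  K=[0.6335; -0.1292]  nu=[2.3646]  x^+=[-0.5706, -2.5806]  P^+=[0.3495 0.1648; 0.1648 1.4418]
step 2: x^-=[-0.4853, -2.7754]  P^-=[0.5774 0.1762; 0.1762 1.9662]  S=[1.0814]  K=[0.5079; -0.1280]  nu=[-1.9488]  x^+=[-1.4751, -2.5259]  P^+=[0.2985 0.2465; 0.2465 1.9485]
step 3: x^-=[-1.1716, -2.7807]  P^-=[0.5507 0.2501; 0.2501 2.5474]  S=[1.0459]  K=[0.4883; -0.1506]  nu=[2.8967]  x^+=[0.2428, -3.2169]  P^+=[0.3013 0.3270; 0.3270 2.5237]
step 4: x^-=[0.1202, -3.3930]  P^-=[0.5550 0.3274; 0.3274 3.2056]  S=[1.0423]  K=[0.4822; -0.1780]  nu=[-2.4830]  x^+=[-1.0772, -2.9511]  P^+=[0.3126 0.4169; 0.4169 3.1726]

x_post = [-1.0772, -2.9511]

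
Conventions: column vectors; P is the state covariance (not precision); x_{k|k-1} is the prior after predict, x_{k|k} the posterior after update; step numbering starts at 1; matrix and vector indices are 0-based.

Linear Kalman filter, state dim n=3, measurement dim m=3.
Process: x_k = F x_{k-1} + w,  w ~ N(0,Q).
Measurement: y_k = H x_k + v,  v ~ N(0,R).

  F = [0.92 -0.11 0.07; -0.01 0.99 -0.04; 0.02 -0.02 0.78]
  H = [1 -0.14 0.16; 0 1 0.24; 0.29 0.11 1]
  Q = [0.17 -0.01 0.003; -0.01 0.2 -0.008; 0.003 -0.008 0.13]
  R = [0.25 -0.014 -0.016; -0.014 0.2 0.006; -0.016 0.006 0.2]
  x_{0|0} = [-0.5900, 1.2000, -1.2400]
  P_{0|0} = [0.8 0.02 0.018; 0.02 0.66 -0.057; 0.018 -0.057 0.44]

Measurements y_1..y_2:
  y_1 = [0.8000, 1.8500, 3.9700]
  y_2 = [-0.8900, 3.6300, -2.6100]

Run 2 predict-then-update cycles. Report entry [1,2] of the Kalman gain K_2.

K[1,2] = -0.0904

step 1: x^-=[-0.7616, 1.2435, -1.0030]  P^-=[0.8564 -0.0771 0.0607; -0.0771 0.8518 -0.0788; 0.0607 -0.0788 0.4006]  S=[1.1779 -0.1904 0.3511; -0.1904 1.0370 0.0969; 0.3511 0.0969 0.6959]  K=[0.7418 0.0714 0.0477; -0.0109 0.8122 -0.1182; -0.0848 -0.0585 0.6394]  nu=[1.8962, 0.8472, 5.0571]  x^+=[0.9466, 1.3131, 2.0203]  P^+=[0.1960 0.0188 -0.0608; 0.0188 0.1722 -0.0430; -0.0608 -0.0430 0.1513]
step 2: x^-=[0.8679, 1.2096, 1.5685]  P^-=[0.3278 -0.0147 -0.0251; -0.0147 0.3720 -0.0485; -0.0251 -0.0485 0.2216]  S=[0.5890 -0.0845 0.0874; -0.0845 0.5615 0.0443; 0.0874 0.0443 0.4275]  K=[0.5531 0.0429 0.0423; -0.0206 0.6458 -0.0904; -0.0512 -0.0391 0.5034]  nu=[-1.8395, 2.0439, -4.5633]  x^+=[-0.2547, 2.9803, -0.7142]  P^+=[0.1456 0.0116 -0.0436; 0.0116 0.1367 -0.0323; -0.0436 -0.0323 0.1175]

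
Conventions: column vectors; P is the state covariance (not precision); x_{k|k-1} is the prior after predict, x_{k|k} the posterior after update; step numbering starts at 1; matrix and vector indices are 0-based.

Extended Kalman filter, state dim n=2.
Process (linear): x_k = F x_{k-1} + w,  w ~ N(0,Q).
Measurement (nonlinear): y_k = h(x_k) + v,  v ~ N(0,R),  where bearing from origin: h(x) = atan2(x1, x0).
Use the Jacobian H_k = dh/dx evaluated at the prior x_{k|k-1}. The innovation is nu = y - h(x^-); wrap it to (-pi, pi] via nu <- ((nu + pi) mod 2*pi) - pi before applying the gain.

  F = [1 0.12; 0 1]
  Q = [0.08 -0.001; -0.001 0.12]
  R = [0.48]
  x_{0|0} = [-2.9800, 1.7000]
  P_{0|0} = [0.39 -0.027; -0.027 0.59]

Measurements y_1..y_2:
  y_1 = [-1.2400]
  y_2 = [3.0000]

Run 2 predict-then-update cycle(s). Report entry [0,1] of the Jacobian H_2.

H_jac[0,1] = -0.3037

step 1: x^-=[-2.7760, 1.7000]  P^-=[0.4720 0.0428; 0.0428 0.7100]  H_jac=[-0.1604 -0.2620]  S=[0.5445]  K=[-0.1597; -0.3542]  nu=[2.4511]  x^+=[-3.1674, 0.8317]  P^+=[0.4581 0.0120; 0.0120 0.6417]
step 2: x^-=[-3.0676, 0.8317]  P^-=[0.5503 0.0880; 0.0880 0.7617]  H_jac=[-0.0823 -0.3037]  S=[0.5584]  K=[-0.1290; -0.4272]  nu=[0.1232]  x^+=[-3.0835, 0.7791]  P^+=[0.5410 0.0572; 0.0572 0.6598]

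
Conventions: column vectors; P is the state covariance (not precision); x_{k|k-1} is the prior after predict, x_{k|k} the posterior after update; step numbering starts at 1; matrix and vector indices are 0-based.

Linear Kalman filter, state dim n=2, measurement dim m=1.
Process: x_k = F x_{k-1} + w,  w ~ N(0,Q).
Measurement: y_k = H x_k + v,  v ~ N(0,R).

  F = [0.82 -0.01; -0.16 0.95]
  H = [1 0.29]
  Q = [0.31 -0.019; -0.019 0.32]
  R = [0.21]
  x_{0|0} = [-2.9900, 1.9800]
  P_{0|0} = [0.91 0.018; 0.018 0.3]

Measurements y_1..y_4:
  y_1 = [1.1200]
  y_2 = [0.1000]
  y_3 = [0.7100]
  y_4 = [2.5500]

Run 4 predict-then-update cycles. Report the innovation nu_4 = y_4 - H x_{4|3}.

step 1: x^-=[-2.4716, 2.3594]  P^-=[0.9216 -0.1272; -0.1272 0.6086]  S=[1.1090]  K=[0.7978; 0.0444]  nu=[2.9074]  x^+=[-0.1522, 2.4886]  P^+=[0.2158 -0.1665; -0.1665 0.6064]
step 2: x^-=[-0.1497, 2.3886]  P^-=[0.4579 -0.1831; -0.1831 0.9234]  S=[0.6394]  K=[0.6331; 0.1325]  nu=[-0.4430]  x^+=[-0.4302, 2.3299]  P^+=[0.2016 -0.2367; -0.2367 0.9122]
step 3: x^-=[-0.3760, 2.2822]  P^-=[0.4495 -0.2389; -0.2389 1.2204]  S=[0.6236]  K=[0.6098; 0.1844]  nu=[0.4242]  x^+=[-0.1174, 2.3604]  P^+=[0.2177 -0.3090; -0.3090 1.1991]
step 4: x^-=[-0.1199, 2.2612]  P^-=[0.4615 -0.3002; -0.3002 1.5017]  S=[0.6237]  K=[0.6004; 0.2170]  nu=[2.0141]  x^+=[1.0894, 2.6982]  P^+=[0.2367 -0.3814; -0.3814 1.4724]

innov = [2.0141]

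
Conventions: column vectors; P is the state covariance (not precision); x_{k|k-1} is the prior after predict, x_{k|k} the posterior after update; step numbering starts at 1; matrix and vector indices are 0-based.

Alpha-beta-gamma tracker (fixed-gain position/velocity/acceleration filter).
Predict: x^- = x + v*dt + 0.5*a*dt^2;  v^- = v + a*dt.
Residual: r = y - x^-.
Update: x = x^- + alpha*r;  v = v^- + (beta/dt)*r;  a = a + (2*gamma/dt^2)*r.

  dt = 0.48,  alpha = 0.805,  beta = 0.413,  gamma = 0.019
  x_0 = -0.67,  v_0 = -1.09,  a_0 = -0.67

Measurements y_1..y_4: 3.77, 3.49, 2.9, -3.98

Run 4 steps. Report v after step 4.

step 1: x_pred=-1.2704  r=5.0404  x^+=2.7871  v^+=2.9252  a^+=0.1613
step 2: x_pred=4.2098  r=-0.7198  x^+=3.6304  v^+=2.3833  a^+=0.0426
step 3: x_pred=4.7793  r=-1.8793  x^+=3.2665  v^+=0.7868  a^+=-0.2674
step 4: x_pred=3.6133  r=-7.5933  x^+=-2.4993  v^+=-5.8749  a^+=-1.5197

v_post = -5.8749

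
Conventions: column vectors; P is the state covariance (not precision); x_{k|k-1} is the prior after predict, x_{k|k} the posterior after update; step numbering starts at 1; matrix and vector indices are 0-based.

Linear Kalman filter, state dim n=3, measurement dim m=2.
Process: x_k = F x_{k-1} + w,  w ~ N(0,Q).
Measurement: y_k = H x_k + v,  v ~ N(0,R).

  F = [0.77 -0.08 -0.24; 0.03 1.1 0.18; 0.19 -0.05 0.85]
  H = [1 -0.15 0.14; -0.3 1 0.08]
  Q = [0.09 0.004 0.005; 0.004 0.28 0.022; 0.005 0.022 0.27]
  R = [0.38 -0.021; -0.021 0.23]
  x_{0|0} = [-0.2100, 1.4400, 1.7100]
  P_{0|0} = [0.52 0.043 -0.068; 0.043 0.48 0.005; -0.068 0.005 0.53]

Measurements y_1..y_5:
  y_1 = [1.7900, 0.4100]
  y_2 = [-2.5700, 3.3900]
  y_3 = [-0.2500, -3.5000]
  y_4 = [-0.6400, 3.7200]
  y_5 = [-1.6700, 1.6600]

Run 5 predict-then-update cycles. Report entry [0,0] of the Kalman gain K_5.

K[0,0] = 0.3876

step 1: x^-=[-0.6873, 1.8855, 1.3416]  P^-=[0.4519 -0.0231 -0.0691; -0.0231 0.8825 0.0891; -0.0691 0.0891 0.6497]  S=[0.8484 -0.2971; -0.2971 1.1888]  K=[0.5228 -0.0075; 0.1047 0.7803; 0.0632 0.1519]  nu=[2.5723, -1.7890]  x^+=[0.6709, 0.7587, 1.2323]  P^+=[0.2177 0.0584 -0.0723; 0.0584 0.1978 -0.0380; -0.0723 -0.0380 0.6246]
step 2: x^-=[0.1601, 1.0765, 1.1370]  P^-=[0.2744 0.0150 -0.1348; 0.0150 0.5278 0.0805; -0.1348 0.0805 0.7084]  S=[0.6345 -0.1537; -0.1537 0.7974]  K=[0.3938 -0.0220; 0.0814 0.6800; -0.0223 0.2184]  nu=[-2.7278, 2.2706]  x^+=[-0.9641, 2.3986, 1.6938]  P^+=[0.1729 0.0475 -0.1121; 0.0475 0.1719 -0.0364; -0.1121 -0.0364 0.6685]
step 3: x^-=[-1.3408, 2.9145, 1.1366]  P^-=[0.2663 -0.0005 -0.1742; -0.0005 0.4973 0.0853; -0.1742 0.0853 0.7256]  S=[0.6195 -0.1636; -0.1636 0.7782]  K=[0.3797 -0.0414; 0.0732 0.6634; -0.0756 0.2354]  nu=[1.3688, -6.9076]  x^+=[-0.5352, -1.5676, -0.5931]  P^+=[0.1705 0.0444 -0.1337; 0.0444 0.1674 -0.0382; -0.1337 -0.0382 0.6731]
step 4: x^-=[-0.1444, -1.8472, -0.5274]  P^-=[0.2734 -0.0053 -0.1883; -0.0053 0.4909 0.0826; -0.1883 0.0826 0.7222]  S=[0.6240 -0.1707; -0.1707 0.7756]  K=[0.3842 -0.0475; 0.0724 0.6595; -0.0960 0.2327]  nu=[-0.6989, 5.5661]  x^+=[-0.6772, 1.7728, 0.8349]  P^+=[0.1733 0.0443 -0.1407; 0.0443 0.1666 -0.0400; -0.1407 -0.0400 0.6668]
step 5: x^-=[-0.8637, 2.0800, 0.4924]  P^-=[0.2773 -0.0054 -0.1908; -0.0054 0.4889 0.0796; -0.1908 0.0796 0.7155]  S=[0.6271 -0.1722; -0.1722 0.7736]  K=[0.3876 -0.0480; 0.0730 0.6586; -0.1008 0.2284]  nu=[-0.5633, -0.7185]  x^+=[-1.0475, 1.5656, 0.3851]  P^+=[0.1748 0.0446 -0.1417; 0.0446 0.1666 -0.0407; -0.1417 -0.0407 0.6609]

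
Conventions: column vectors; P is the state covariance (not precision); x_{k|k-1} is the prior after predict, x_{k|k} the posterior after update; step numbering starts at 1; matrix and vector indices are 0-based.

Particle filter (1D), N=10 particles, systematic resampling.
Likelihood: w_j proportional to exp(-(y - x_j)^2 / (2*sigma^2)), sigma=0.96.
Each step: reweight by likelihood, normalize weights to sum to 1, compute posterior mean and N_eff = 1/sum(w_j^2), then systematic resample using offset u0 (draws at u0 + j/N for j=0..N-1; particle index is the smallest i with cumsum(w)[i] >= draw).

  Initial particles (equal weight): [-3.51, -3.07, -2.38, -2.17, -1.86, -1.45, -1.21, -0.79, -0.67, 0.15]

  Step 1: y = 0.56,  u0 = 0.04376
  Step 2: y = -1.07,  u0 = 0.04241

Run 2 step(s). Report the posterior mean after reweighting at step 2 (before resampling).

post_mean = -0.6731

step 1: w=[0.0001, 0.0004, 0.0044, 0.0084, 0.0200, 0.0535, 0.0875, 0.1781, 0.2107, 0.4370]  mean=-0.4669  Neff=3.5957  idx=[5, 6, 7, 7, 8, 8, 9, 9, 9, 9]
step 2: w=[0.1241, 0.1328, 0.1287, 0.1287, 0.1231, 0.1231, 0.0599, 0.0599, 0.0599, 0.0599]  mean=-0.6731  Neff=9.0243  idx=[0, 1, 1, 2, 3, 4, 5, 5, 7, 9]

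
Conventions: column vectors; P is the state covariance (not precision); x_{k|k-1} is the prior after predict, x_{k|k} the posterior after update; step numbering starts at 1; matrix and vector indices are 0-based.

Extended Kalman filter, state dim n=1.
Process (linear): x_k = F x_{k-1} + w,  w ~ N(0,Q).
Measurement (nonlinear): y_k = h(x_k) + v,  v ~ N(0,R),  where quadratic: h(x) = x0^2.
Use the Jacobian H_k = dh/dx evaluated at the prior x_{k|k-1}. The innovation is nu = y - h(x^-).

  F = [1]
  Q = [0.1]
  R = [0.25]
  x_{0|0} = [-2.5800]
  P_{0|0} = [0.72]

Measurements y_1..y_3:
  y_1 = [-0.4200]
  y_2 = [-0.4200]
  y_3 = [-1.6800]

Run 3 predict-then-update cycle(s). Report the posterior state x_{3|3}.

step 1: x^-=[-2.5800]  P^-=[0.8200]  H_jac=[-5.1600]  S=[22.0830]  K=[-0.1916]  nu=[-7.0764]  x^+=[-1.2241]  P^+=[0.0093]
step 2: x^-=[-1.2241]  P^-=[0.1093]  H_jac=[-2.4483]  S=[0.9050]  K=[-0.2956]  nu=[-1.9185]  x^+=[-0.6570]  P^+=[0.0302]
step 3: x^-=[-0.6570]  P^-=[0.1302]  H_jac=[-1.3139]  S=[0.4748]  K=[-0.3603]  nu=[-2.1116]  x^+=[0.1039]  P^+=[0.0686]

x_post = [0.1039]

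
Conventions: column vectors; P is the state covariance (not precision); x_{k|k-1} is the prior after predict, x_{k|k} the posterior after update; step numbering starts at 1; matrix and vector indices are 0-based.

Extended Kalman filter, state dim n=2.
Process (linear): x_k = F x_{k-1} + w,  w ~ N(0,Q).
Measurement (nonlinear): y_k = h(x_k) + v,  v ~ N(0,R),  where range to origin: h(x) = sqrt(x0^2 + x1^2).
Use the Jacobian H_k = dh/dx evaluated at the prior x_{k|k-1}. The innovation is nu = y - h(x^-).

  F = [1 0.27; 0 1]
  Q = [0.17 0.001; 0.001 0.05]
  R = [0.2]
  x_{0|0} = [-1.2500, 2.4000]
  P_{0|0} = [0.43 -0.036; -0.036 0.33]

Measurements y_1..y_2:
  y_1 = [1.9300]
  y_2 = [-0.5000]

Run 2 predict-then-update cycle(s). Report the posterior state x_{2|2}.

x_post = [-1.0350, 0.7574]

step 1: x^-=[-0.6020, 2.4000]  P^-=[0.6046 0.0541; 0.0541 0.3800]  H_jac=[-0.2433 0.9700]  S=[0.5678]  K=[-0.1667; 0.6260]  nu=[-0.5443]  x^+=[-0.5113, 2.0592]  P^+=[0.5888 0.1133; 0.1133 0.1575]
step 2: x^-=[0.0447, 2.0592]  P^-=[0.8315 0.1569; 0.1569 0.2075]  H_jac=[0.0217 0.9998]  S=[0.4146]  K=[0.4218; 0.5086]  nu=[-2.5597]  x^+=[-1.0350, 0.7574]  P^+=[0.7578 0.0679; 0.0679 0.1003]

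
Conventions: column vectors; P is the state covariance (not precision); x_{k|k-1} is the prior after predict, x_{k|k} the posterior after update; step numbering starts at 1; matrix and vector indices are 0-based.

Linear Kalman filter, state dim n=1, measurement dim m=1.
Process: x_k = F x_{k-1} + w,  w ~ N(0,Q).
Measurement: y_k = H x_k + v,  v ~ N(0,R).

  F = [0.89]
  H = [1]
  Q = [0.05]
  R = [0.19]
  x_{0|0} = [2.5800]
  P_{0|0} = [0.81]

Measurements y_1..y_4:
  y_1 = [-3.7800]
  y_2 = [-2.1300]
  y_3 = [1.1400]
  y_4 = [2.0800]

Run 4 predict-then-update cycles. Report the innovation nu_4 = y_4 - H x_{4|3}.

step 1: x^-=[2.2962]  P^-=[0.6916]  S=[0.8816]  K=[0.7845]  nu=[-6.0762]  x^+=[-2.4705]  P^+=[0.1491]
step 2: x^-=[-2.1987]  P^-=[0.1681]  S=[0.3581]  K=[0.4694]  nu=[0.0687]  x^+=[-2.1665]  P^+=[0.0892]
step 3: x^-=[-1.9282]  P^-=[0.1206]  S=[0.3106]  K=[0.3884]  nu=[3.0682]  x^+=[-0.7366]  P^+=[0.0738]
step 4: x^-=[-0.6556]  P^-=[0.1084]  S=[0.2984]  K=[0.3634]  nu=[2.7356]  x^+=[0.3385]  P^+=[0.0690]

innov = [2.7356]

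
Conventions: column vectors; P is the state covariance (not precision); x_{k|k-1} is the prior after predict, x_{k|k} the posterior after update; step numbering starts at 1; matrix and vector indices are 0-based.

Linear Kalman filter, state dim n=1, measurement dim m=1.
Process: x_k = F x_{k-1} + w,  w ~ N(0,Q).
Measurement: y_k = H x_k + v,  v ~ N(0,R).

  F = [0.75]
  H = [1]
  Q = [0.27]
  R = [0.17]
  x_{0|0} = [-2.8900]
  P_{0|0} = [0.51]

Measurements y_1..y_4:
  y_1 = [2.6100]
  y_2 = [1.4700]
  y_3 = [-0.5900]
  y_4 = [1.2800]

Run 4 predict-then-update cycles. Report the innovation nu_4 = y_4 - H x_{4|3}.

step 1: x^-=[-2.1675]  P^-=[0.5569]  S=[0.7269]  K=[0.7661]  nu=[4.7775]  x^+=[1.4926]  P^+=[0.1302]
step 2: x^-=[1.1195]  P^-=[0.3433]  S=[0.5133]  K=[0.6688]  nu=[0.3505]  x^+=[1.3539]  P^+=[0.1137]
step 3: x^-=[1.0154]  P^-=[0.3340]  S=[0.5040]  K=[0.6627]  nu=[-1.6054]  x^+=[-0.0484]  P^+=[0.1127]
step 4: x^-=[-0.0363]  P^-=[0.3334]  S=[0.5034]  K=[0.6623]  nu=[1.3163]  x^+=[0.8354]  P^+=[0.1126]

innov = [1.3163]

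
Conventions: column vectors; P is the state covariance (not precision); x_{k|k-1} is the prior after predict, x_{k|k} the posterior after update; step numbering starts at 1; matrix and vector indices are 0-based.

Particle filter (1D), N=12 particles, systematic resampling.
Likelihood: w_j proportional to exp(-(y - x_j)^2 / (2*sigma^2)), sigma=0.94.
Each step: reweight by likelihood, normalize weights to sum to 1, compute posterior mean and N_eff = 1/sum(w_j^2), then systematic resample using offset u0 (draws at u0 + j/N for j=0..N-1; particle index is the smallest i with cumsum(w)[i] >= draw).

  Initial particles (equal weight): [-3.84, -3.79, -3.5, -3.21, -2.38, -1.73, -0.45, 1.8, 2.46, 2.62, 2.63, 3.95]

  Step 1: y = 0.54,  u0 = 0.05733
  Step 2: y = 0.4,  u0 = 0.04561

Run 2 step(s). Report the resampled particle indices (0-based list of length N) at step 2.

step 1: w=[0.0000, 0.0000, 0.0001, 0.0003, 0.0060, 0.0404, 0.4284, 0.3038, 0.0926, 0.0645, 0.0630, 0.0010]  mean=0.8352  Neff=3.3998  idx=[6, 6, 6, 6, 6, 6, 7, 7, 7, 8, 9, 10]
step 2: w=[0.1281, 0.1281, 0.1281, 0.1281, 0.1281, 0.1281, 0.0636, 0.0636, 0.0636, 0.0175, 0.0119, 0.0116]  mean=0.1020  Neff=9.0001  idx=[0, 1, 1, 2, 2, 3, 4, 4, 5, 6, 7, 9]

resampled_idx = [0, 1, 1, 2, 2, 3, 4, 4, 5, 6, 7, 9]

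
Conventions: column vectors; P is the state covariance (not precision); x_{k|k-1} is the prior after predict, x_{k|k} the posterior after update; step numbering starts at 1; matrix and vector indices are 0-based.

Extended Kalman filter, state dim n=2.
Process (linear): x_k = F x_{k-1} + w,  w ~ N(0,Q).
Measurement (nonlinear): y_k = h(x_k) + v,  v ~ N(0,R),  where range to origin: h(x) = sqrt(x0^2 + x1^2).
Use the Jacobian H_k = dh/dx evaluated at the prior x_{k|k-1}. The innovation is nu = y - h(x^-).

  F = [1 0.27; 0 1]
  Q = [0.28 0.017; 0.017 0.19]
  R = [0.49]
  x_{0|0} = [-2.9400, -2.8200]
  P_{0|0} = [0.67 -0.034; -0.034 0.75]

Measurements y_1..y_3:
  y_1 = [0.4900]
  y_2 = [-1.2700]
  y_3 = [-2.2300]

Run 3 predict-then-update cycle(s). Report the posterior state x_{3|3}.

x_post = [0.8050, -1.0679]

step 1: x^-=[-3.7014, -2.8200]  P^-=[0.9863 0.1855; 0.1855 0.9400]  H_jac=[-0.7954 -0.6060]  S=[1.6381]  K=[-0.5476; -0.4378]  nu=[-4.1633]  x^+=[-1.4218, -0.9972]  P^+=[0.4952 -0.2072; -0.2072 0.6260]
step 2: x^-=[-1.6910, -0.9972]  P^-=[0.7089 -0.0212; -0.0212 0.8160]  H_jac=[-0.8614 -0.5080]  S=[1.2080]  K=[-0.4966; -0.3280]  nu=[-3.2332]  x^+=[-0.0855, 0.0633]  P^+=[0.4110 -0.2180; -0.2180 0.6860]
step 3: x^-=[-0.0684, 0.0633]  P^-=[0.6233 -0.0157; -0.0157 0.8760]  H_jac=[-0.7340 0.6791]  S=[1.2456]  K=[-0.3759; 0.4869]  nu=[-2.3232]  x^+=[0.8050, -1.0679]  P^+=[0.4473 0.2122; 0.2122 0.5807]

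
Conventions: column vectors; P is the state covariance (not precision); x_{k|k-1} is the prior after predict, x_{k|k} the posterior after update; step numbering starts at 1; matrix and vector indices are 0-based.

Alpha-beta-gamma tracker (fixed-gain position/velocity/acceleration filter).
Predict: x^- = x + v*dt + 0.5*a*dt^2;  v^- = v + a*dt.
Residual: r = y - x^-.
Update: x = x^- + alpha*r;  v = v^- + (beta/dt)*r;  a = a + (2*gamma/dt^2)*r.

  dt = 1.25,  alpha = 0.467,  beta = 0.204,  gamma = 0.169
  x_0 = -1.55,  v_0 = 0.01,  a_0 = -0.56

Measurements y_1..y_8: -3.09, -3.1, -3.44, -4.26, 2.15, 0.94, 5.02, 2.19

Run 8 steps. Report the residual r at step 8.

step 1: x_pred=-1.9750  r=-1.1150  x^+=-2.4957  v^+=-0.8720  a^+=-0.8012
step 2: x_pred=-4.2116  r=1.1116  x^+=-3.6925  v^+=-1.6921  a^+=-0.5607
step 3: x_pred=-6.2456  r=2.8056  x^+=-4.9354  v^+=-1.9351  a^+=0.0462
step 4: x_pred=-7.3182  r=3.0582  x^+=-5.8900  v^+=-1.3783  a^+=0.7077
step 5: x_pred=-7.0599  r=9.2099  x^+=-2.7589  v^+=1.0094  a^+=2.7000
step 6: x_pred=0.6123  r=0.3277  x^+=0.7653  v^+=4.4379  a^+=2.7709
step 7: x_pred=8.4775  r=-3.4575  x^+=6.8629  v^+=7.3373  a^+=2.0230
step 8: x_pred=17.6150  r=-15.4250  x^+=10.4115  v^+=7.3487  a^+=-1.3138

resid = -15.4250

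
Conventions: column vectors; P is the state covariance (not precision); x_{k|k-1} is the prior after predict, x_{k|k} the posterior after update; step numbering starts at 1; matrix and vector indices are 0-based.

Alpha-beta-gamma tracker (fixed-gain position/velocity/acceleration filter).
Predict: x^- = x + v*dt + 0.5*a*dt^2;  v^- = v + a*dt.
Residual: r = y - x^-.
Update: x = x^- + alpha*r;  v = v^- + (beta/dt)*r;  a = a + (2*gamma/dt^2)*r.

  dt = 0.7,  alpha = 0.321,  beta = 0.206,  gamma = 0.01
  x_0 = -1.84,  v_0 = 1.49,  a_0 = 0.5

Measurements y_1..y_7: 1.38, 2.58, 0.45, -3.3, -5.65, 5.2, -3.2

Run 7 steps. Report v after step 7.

v_post = -1.2093

step 1: x_pred=-0.6745  r=2.0545  x^+=-0.0150  v^+=2.4446  a^+=0.5839
step 2: x_pred=1.8393  r=0.7407  x^+=2.0770  v^+=3.0713  a^+=0.6141
step 3: x_pred=4.3774  r=-3.9274  x^+=3.1167  v^+=2.3454  a^+=0.4538
step 4: x_pred=4.8697  r=-8.1697  x^+=2.2472  v^+=0.2588  a^+=0.1203
step 5: x_pred=2.4579  r=-8.1079  x^+=-0.1448  v^+=-2.0430  a^+=-0.2106
step 6: x_pred=-1.6264  r=6.8264  x^+=0.5648  v^+=-0.1815  a^+=0.0680
step 7: x_pred=0.4545  r=-3.6545  x^+=-0.7186  v^+=-1.2093  a^+=-0.0811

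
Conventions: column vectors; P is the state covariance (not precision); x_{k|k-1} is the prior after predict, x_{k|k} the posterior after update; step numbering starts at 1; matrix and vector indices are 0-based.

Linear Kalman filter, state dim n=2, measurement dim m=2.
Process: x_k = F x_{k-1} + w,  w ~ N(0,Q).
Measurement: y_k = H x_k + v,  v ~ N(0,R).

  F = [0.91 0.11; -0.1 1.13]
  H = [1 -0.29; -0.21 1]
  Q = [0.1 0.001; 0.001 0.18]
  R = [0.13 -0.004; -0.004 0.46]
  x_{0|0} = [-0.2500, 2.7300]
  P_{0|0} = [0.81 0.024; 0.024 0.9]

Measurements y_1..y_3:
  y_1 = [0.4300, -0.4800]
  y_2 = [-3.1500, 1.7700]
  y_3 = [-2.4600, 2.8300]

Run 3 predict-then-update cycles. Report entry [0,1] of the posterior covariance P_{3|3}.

P_post[0,1] = 0.0741

step 1: x^-=[0.0728, 3.1099]  P^-=[0.7865 0.0636; 0.0636 1.3319]  S=[0.9916 -0.4880; -0.4880 1.7999]  K=[0.8617 0.1772; 0.0405 0.7436]  nu=[1.2591, -3.5746]  x^+=[0.5244, 0.5030]  P^+=[0.1426 0.1080; 0.1080 0.3646]
step 2: x^-=[0.5325, 0.5159]  P^-=[0.2442 0.1432; 0.1432 0.6225]  S=[0.3434 -0.0839; -0.0839 1.0331]  K=[0.6241 0.1397; 0.0320 0.5760]  nu=[-3.5329, 1.3659]  x^+=[-1.4815, 1.1896]  P^+=[0.1049 0.0838; 0.0838 0.2824]
step 3: x^-=[-1.2173, 1.4925]  P^-=[0.2070 0.1118; 0.1118 0.5228]  S=[0.3162 -0.0805; -0.0805 0.9449]  K=[0.5833 0.1220; 0.0088 0.5291]  nu=[-0.8099, 1.0819]  x^+=[-1.5578, 2.0578]  P^+=[0.0968 0.0741; 0.0741 0.2589]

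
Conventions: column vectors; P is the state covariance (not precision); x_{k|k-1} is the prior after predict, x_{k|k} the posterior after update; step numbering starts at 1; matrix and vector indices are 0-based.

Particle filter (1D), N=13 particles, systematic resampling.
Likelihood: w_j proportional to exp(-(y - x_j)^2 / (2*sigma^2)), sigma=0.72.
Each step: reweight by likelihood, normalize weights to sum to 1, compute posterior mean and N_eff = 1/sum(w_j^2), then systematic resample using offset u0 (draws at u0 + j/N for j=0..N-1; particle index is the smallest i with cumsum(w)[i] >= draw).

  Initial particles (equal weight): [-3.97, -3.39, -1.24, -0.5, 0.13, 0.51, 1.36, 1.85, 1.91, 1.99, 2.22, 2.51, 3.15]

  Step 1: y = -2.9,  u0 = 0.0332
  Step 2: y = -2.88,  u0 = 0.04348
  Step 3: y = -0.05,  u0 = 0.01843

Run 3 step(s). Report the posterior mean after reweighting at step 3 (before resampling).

post_mean = -3.3918

step 1: w=[0.2765, 0.6617, 0.0585, 0.0032, 0.0001, 0.0000, 0.0000, 0.0000, 0.0000, 0.0000, 0.0000, 0.0000, 0.0000]  mean=-3.4149  Neff=1.9316  idx=[0, 0, 0, 0, 1, 1, 1, 1, 1, 1, 1, 1, 2]
step 2: w=[0.0420, 0.0420, 0.0420, 0.0420, 0.1028, 0.1028, 0.1028, 0.1028, 0.1028, 0.1028, 0.1028, 0.1028, 0.0099]  mean=-3.4662  Neff=10.9116  idx=[1, 2, 4, 5, 5, 6, 7, 8, 8, 9, 10, 11, 11]
step 3: w=[0.0016, 0.0016, 0.0906, 0.0906, 0.0906, 0.0906, 0.0906, 0.0906, 0.0906, 0.0906, 0.0906, 0.0906, 0.0906]  mean=-3.3918  Neff=11.0684  idx=[2, 3, 3, 4, 5, 6, 7, 8, 8, 9, 10, 11, 12]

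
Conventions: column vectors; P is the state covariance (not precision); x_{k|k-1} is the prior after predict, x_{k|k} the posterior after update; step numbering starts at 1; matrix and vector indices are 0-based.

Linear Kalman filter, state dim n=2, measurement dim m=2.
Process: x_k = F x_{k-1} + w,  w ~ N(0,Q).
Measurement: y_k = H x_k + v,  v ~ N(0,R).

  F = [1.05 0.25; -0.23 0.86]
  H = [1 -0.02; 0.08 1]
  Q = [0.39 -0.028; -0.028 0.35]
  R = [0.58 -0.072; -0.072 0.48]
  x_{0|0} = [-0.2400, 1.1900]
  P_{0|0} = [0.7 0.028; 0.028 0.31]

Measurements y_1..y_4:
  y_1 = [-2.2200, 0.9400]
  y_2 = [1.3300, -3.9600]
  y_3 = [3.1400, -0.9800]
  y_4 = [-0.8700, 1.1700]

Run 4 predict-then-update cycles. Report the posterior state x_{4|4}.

step 1: x^-=[0.0455, 1.0786]  P^-=[1.1958 -0.1067; -0.1067 0.6052]  S=[1.7803 -0.0950; -0.0950 1.0758]  K=[0.6755 0.0494; -0.0373 0.5513]  nu=[-2.2439, -0.1422]  x^+=[-1.4773, 1.0839]  P^+=[0.3871 -0.0559; -0.0559 0.2718]
step 2: x^-=[-1.2802, 1.2720]  P^-=[0.8044 -0.1103; -0.1103 0.5936]  S=[1.3891 -0.1297; -0.1297 1.0611]  K=[0.5833 0.0280; -0.0369 0.5466]  nu=[2.6357, -5.1296]  x^+=[0.1138, -1.6292]  P^+=[0.3352 -0.0554; -0.0554 0.2695]
step 3: x^-=[-0.2878, -1.4273]  P^-=[0.7473 -0.0979; -0.0979 0.5889]  S=[1.3315 -0.1217; -0.1217 1.0581]  K=[0.5654 0.0290; -0.0325 0.5455]  nu=[3.3993, 0.4703]  x^+=[1.6478, -1.2812]  P^+=[0.3248 -0.0527; -0.0527 0.2684]
step 4: x^-=[1.4099, -1.4808]  P^-=[0.7372 -0.0933; -0.0933 0.5866]  S=[1.3211 -0.1179; -0.1179 1.0563]  K=[0.5621 0.0302; -0.0309 0.5448]  nu=[-2.3095, 2.5380]  x^+=[0.1885, -0.0269]  P^+=[0.3228 -0.0518; -0.0518 0.2678]

x_post = [0.1885, -0.0269]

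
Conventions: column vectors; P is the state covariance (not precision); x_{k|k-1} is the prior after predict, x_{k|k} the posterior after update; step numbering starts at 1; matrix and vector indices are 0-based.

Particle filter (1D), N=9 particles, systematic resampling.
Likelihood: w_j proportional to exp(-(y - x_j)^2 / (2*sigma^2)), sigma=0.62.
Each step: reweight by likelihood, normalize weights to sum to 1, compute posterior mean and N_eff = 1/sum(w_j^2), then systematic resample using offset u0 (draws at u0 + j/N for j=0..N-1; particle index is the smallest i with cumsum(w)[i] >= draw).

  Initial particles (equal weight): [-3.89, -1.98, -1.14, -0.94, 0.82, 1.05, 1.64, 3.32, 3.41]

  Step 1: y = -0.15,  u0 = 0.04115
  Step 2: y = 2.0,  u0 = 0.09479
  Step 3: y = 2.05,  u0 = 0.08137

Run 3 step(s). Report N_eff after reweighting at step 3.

N_eff = 8.2170

step 1: w=[0.0000, 0.0107, 0.2330, 0.3702, 0.2452, 0.1281, 0.0129, 0.0000, 0.0000]  mean=-0.2780  Neff=3.7300  idx=[2, 2, 3, 3, 3, 3, 4, 4, 5]
step 2: w=[0.0000, 0.0000, 0.0000, 0.0000, 0.0000, 0.0000, 0.2570, 0.2570, 0.4860]  mean=0.9316  Neff=2.7156  idx=[6, 6, 7, 7, 8, 8, 8, 8, 8]
step 3: w=[0.0728, 0.0728, 0.0728, 0.0728, 0.1418, 0.1418, 0.1418, 0.1418, 0.1418]  mean=0.9831  Neff=8.2170  idx=[1, 2, 4, 4, 5, 6, 7, 8, 8]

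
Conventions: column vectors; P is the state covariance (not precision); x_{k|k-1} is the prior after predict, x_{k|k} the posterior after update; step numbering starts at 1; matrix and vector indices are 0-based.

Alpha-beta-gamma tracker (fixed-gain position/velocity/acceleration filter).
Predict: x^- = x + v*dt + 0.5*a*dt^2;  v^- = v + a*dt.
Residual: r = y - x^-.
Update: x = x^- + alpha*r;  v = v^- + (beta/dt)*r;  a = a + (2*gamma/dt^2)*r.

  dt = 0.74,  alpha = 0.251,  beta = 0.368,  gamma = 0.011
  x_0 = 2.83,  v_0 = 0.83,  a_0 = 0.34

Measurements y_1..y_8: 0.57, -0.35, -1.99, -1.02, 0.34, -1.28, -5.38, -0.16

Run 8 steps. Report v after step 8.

step 1: x_pred=3.5373  r=-2.9673  x^+=2.7925  v^+=-0.3940  a^+=0.2208
step 2: x_pred=2.5614  r=-2.9114  x^+=1.8306  v^+=-1.6785  a^+=0.1038
step 3: x_pred=0.6170  r=-2.6070  x^+=-0.0374  v^+=-2.8981  a^+=-0.0009
step 4: x_pred=-2.1822  r=1.1622  x^+=-1.8905  v^+=-2.3208  a^+=0.0458
step 5: x_pred=-3.5953  r=3.9353  x^+=-2.6076  v^+=-0.3299  a^+=0.2039
step 6: x_pred=-2.7959  r=1.5159  x^+=-2.4154  v^+=0.5748  a^+=0.2648
step 7: x_pred=-1.9175  r=-3.4625  x^+=-2.7866  v^+=-0.9511  a^+=0.1257
step 8: x_pred=-3.4560  r=3.2960  x^+=-2.6287  v^+=0.7810  a^+=0.2581

v_post = 0.7810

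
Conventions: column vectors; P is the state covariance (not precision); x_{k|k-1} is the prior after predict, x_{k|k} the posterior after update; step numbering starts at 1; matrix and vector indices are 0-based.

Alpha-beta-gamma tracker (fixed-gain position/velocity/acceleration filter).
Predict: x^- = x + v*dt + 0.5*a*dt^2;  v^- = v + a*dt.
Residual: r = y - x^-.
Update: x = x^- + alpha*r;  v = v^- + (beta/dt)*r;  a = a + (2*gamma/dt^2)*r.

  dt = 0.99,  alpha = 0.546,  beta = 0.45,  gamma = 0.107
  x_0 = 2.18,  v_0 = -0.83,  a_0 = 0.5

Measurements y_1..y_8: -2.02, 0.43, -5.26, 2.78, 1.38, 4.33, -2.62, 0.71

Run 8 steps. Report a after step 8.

step 1: x_pred=1.6033  r=-3.6233  x^+=-0.3750  v^+=-1.9820  a^+=-0.2911
step 2: x_pred=-2.4798  r=2.9098  x^+=-0.8911  v^+=-0.9475  a^+=0.3442
step 3: x_pred=-1.6604  r=-3.5996  x^+=-3.6258  v^+=-2.2429  a^+=-0.4417
step 4: x_pred=-6.0628  r=8.8428  x^+=-1.2346  v^+=1.3392  a^+=1.4890
step 5: x_pred=0.8209  r=0.5591  x^+=1.1262  v^+=3.0675  a^+=1.6111
step 6: x_pred=4.9525  r=-0.6225  x^+=4.6126  v^+=4.3795  a^+=1.4752
step 7: x_pred=9.6713  r=-12.2913  x^+=2.9602  v^+=0.2530  a^+=-1.2085
step 8: x_pred=2.6185  r=-1.9085  x^+=1.5765  v^+=-1.8109  a^+=-1.6253

a_post = -1.6253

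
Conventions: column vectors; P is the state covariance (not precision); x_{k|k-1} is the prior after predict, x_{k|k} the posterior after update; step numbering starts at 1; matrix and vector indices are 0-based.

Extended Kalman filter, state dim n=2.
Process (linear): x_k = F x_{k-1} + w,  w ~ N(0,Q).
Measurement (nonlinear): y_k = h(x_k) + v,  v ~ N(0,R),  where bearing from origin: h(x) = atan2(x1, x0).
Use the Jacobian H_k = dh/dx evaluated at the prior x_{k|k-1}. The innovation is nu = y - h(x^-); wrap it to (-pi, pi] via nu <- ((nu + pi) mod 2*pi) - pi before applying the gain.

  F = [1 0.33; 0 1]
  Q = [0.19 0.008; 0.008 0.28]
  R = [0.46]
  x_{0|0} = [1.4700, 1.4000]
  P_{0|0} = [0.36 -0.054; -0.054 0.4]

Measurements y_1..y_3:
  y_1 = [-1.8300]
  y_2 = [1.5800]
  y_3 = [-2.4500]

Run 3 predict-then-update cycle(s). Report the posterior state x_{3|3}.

x_post = [3.1014, 0.0539]

step 1: x^-=[1.9320, 1.4000]  P^-=[0.5579 0.0860; 0.0860 0.6800]  H_jac=[-0.2459 0.3394]  S=[0.5577]  K=[-0.1937; 0.3759]  nu=[-2.4571]  x^+=[2.4079, 0.4764]  P^+=[0.5370 0.1266; 0.1266 0.6012]
step 2: x^-=[2.5651, 0.4764]  P^-=[0.8760 0.3330; 0.3330 0.8812]  H_jac=[-0.0700 0.3768]  S=[0.5719]  K=[0.1122; 0.5399]  nu=[1.3964]  x^+=[2.7218, 1.2304]  P^+=[0.8688 0.2984; 0.2984 0.7145]
step 3: x^-=[3.1279, 1.2304]  P^-=[1.3335 0.5421; 0.5421 0.9945]  H_jac=[-0.1089 0.2769]  S=[0.5194]  K=[0.0094; 0.4165]  nu=[-2.8248]  x^+=[3.1014, 0.0539]  P^+=[1.3335 0.5401; 0.5401 0.9044]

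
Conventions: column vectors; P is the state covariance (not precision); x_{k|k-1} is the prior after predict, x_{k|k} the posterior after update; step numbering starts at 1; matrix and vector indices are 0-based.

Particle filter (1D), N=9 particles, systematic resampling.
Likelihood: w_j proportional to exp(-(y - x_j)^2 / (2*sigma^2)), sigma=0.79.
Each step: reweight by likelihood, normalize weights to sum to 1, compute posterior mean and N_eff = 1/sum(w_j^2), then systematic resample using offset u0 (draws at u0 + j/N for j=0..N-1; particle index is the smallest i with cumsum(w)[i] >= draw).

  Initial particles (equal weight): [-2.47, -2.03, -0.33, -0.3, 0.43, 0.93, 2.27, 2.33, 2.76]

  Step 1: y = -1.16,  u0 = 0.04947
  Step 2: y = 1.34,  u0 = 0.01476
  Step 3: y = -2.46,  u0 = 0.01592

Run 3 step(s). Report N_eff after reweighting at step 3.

step 1: w=[0.1210, 0.2610, 0.2756, 0.2647, 0.0632, 0.0145, 0.0000, 0.0000, 0.0000]  mean=-0.9584  Neff=4.2922  idx=[0, 1, 1, 2, 2, 2, 3, 3, 4]
step 2: w=[0.0000, 0.0001, 0.0001, 0.1002, 0.1002, 0.1002, 0.1085, 0.1085, 0.4821]  mean=0.0425  Neff=3.4950  idx=[3, 4, 5, 6, 7, 8, 8, 8, 8]
step 3: w=[0.2003, 0.2003, 0.2003, 0.1807, 0.1807, 0.0094, 0.0094, 0.0094, 0.0094]  mean=-0.2905  Neff=5.3757  idx=[0, 0, 1, 1, 2, 2, 3, 4, 4]

N_eff = 5.3757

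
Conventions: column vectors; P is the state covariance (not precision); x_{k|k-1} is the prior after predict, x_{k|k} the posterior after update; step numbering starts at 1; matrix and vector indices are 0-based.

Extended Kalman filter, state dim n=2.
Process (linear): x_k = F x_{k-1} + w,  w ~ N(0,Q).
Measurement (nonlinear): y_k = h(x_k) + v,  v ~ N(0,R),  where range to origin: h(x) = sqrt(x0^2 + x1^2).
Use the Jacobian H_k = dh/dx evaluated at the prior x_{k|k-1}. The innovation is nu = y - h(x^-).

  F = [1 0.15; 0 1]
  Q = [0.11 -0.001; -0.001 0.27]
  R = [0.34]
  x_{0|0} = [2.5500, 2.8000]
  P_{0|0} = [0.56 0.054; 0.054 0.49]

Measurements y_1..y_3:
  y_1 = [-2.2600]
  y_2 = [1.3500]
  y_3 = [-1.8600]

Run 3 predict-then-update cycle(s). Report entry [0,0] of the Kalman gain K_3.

step 1: x^-=[2.9700, 2.8000]  P^-=[0.6972 0.1265; 0.1265 0.7600]  H_jac=[0.7276 0.6860]  S=[1.1930]  K=[0.4980; 0.5141]  nu=[-6.3418]  x^+=[-0.1880, -0.4605]  P^+=[0.4014 -0.1789; -0.1789 0.4446]
step 2: x^-=[-0.2571, -0.4605]  P^-=[0.4677 -0.1132; -0.1132 0.7146]  H_jac=[-0.4874 -0.8732]  S=[0.8996]  K=[-0.1435; -0.6323]  nu=[0.8226]  x^+=[-0.3751, -0.9807]  P^+=[0.4492 -0.1949; -0.1949 0.3550]
step 3: x^-=[-0.5222, -0.9807]  P^-=[0.5087 -0.1426; -0.1426 0.6250]  H_jac=[-0.4700 -0.8827]  S=[0.8210]  K=[-0.1379; -0.5903]  nu=[-2.9710]  x^+=[-0.1125, 0.7731]  P^+=[0.4931 -0.2094; -0.2094 0.3389]

K[0,0] = -0.1379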